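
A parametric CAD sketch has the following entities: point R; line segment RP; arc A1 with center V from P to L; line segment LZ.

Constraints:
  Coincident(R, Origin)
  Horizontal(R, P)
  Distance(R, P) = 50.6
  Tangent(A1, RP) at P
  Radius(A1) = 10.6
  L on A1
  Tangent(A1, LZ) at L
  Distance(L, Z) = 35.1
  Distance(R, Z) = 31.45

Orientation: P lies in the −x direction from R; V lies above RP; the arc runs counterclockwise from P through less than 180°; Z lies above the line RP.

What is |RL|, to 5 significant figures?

43.597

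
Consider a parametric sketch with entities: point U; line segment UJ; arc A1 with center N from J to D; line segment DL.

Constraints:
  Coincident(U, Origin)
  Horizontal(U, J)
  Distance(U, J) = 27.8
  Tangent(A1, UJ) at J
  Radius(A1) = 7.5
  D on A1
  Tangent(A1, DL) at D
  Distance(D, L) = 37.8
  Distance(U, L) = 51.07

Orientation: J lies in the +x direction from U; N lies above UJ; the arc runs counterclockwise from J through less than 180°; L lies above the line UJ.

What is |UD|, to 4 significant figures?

36.28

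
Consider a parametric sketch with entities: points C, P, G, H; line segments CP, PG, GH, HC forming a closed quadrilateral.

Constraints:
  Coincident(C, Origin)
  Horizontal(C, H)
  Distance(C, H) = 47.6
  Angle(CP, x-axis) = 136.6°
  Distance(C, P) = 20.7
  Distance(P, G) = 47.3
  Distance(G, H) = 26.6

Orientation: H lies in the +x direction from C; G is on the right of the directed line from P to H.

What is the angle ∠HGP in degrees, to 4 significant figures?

118.0°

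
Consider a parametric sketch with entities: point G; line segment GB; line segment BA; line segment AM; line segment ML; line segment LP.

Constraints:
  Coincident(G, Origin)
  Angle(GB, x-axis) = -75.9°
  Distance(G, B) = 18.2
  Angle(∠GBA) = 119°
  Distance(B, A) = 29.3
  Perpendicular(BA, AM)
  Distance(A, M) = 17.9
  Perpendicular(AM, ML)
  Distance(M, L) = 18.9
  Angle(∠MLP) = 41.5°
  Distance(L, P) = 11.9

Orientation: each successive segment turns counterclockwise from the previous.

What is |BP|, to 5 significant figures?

21.755

The perpendicularity gives ML at right angles to AM, so ML runs at 165.10°; with |ML| = 18.9, L = (19.087, -3.0277). ∠MLP = 41.5° gives LP at -56.400° from the x-axis; with |LP| = 11.9, P = (25.672, -12.939). Then |BP| = |P − B| = 21.755.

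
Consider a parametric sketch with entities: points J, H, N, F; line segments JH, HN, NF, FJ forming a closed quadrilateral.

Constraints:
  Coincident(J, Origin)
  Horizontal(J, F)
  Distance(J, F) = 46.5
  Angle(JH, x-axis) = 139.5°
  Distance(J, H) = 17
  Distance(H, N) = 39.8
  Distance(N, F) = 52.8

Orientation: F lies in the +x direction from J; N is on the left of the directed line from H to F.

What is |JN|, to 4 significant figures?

43.11

Checks: |HN| = 39.80 ✓; |NF| = 52.80 ✓.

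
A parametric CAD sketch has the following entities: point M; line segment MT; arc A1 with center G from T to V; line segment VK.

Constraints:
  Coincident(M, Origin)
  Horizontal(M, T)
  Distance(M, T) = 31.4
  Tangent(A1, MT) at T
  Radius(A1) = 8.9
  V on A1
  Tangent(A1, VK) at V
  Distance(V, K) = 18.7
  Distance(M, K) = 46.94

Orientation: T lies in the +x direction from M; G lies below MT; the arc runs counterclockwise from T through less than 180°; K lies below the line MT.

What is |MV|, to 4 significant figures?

28.79

Checks: |GV| = 8.900 ✓; ∠(GV, VK) = 90.00° ✓; |VK| = 18.70 ✓; |MK| = 46.94 ✓.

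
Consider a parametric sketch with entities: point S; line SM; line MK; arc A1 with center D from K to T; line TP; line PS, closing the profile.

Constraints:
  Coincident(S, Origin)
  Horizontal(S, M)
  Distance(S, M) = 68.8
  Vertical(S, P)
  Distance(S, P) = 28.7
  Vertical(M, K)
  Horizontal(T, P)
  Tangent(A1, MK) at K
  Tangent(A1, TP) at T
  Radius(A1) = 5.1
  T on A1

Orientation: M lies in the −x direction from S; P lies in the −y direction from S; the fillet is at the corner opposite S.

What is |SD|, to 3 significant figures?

67.9

S is at the origin; S and M share the same y with |SM| = 68.8 and M on the −x side, so M = (-68.8, 0.00). S and P share the same x with |SP| = 28.7 and P on the −y side, so P = (0.00, -28.7). The virtual corner opposite S is at (-68.8, -28.7). A1 meets MK tangentially, so DK is at right angles to MK and since A1 is tangent to TP there, DT ⟂ TP, with radius 5.1, so the center D sits 5.1 in from both sides at D = (-63.7, -23.6). Then |SD| = |D − S| = 67.9.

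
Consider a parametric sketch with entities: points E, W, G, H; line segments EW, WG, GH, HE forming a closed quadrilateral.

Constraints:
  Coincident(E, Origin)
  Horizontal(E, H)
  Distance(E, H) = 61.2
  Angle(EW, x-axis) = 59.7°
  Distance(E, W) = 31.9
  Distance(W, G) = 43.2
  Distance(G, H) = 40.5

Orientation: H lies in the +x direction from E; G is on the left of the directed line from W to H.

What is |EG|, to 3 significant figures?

70.1

Checks: |WG| = 43.20 ✓; |GH| = 40.50 ✓.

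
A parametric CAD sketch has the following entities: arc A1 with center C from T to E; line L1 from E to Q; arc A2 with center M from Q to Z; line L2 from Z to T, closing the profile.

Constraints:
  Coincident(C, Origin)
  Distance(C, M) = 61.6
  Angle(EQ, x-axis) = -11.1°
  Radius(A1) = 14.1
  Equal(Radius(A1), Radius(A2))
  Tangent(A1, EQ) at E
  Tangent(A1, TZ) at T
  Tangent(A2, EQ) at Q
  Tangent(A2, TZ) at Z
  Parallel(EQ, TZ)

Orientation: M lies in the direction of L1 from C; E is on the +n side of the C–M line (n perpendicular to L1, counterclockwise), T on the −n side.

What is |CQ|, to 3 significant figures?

63.2

Tangency of A1 to both parallel lines with radius 14.1 puts E and T at C ± 14.1·n: E = (2.71, 13.8), T = (-2.71, -13.8). Equal radii place Q and Z the same way about M: Q = M + 14.1·n = (63.2, 1.98), Z = M − 14.1·n = (57.7, -25.7). Then |CQ| = |Q − C| = 63.2.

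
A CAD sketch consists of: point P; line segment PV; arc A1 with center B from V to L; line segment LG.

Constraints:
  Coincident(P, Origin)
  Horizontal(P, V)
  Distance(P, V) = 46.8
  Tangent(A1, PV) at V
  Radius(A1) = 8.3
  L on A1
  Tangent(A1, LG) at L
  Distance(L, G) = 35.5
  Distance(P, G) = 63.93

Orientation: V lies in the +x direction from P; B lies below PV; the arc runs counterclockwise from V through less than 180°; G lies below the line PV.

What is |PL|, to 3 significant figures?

39.9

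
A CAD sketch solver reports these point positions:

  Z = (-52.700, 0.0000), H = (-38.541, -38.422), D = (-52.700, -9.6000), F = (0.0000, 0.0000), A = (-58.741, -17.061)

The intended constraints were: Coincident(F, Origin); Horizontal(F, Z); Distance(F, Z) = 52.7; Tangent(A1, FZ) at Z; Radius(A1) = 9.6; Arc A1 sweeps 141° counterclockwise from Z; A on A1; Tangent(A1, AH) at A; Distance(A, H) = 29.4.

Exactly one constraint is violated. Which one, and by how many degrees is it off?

Tangent(A1, AH) at A — off by 7.60°.

F = (0.00, 0.00) ✓; F.y = 0.00, Z.y = 0.00 ✓; |FZ| = 52.70 ✓; ∠(DZ, ZF) = 90.00° ✓; |DZ| = 9.600 ✓; bearing(D→A) − bearing(D→Z) = 141.0° ✓; |DA| = 9.600 ✓; ∠(DA, AH) = 97.60° ✗; |AH| = 29.40 ✓.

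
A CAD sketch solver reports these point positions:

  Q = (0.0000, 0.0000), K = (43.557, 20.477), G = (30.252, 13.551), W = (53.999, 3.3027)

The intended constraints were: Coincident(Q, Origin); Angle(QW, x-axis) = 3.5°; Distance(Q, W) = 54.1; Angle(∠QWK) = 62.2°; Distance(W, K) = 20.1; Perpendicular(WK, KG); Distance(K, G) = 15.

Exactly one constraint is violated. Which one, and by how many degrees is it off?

Perpendicular(WK, KG) — off by 3.80°.

Q = (0.00, 0.00) ✓; QW at 3.500° ✓; |QW| = 54.10 ✓; ∠QWK = 62.20° ✓; |WK| = 20.10 ✓; ∠(WK, KG) = 86.20° ✗; |KG| = 15.00 ✓.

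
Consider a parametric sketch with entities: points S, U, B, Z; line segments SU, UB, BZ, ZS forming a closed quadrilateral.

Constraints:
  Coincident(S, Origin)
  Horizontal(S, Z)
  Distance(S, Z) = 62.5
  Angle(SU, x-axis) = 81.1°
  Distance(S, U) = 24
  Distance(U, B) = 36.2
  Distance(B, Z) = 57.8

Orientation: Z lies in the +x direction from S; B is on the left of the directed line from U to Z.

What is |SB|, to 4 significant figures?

56.94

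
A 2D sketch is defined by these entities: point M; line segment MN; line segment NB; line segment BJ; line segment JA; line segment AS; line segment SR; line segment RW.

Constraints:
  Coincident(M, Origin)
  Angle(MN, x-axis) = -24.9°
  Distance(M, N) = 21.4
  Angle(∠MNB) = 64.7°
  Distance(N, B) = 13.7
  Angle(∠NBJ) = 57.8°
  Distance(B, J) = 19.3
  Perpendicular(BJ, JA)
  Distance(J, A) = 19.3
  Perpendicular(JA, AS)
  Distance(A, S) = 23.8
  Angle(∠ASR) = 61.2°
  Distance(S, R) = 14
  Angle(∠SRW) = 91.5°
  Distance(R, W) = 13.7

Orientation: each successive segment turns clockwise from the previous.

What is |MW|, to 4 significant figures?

20.25

∠ASR = 61.2° gives SR at 158.8° from the x-axis; with |SR| = 14.0, R = (15.56, -14.62). ∠SRW = 91.5° gives RW at 70.30° from the x-axis; with |RW| = 13.7, W = (20.18, -1.727). Then |MW| = |W − M| = 20.25.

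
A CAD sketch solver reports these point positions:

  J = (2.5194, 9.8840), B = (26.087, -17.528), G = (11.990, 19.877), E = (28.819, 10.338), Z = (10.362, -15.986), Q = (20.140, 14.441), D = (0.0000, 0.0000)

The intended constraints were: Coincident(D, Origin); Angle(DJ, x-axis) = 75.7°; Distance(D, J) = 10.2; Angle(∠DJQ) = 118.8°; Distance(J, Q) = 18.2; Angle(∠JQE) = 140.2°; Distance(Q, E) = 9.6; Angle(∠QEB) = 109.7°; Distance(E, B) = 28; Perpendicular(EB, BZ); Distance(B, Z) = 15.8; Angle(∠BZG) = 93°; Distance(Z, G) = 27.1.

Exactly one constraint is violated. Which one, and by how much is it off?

Distance(Z, G) = 27.1 — off by 8.80.

D = (0.00, 0.00) ✓; DJ at 75.70° ✓; |DJ| = 10.20 ✓; ∠DJQ = 118.8° ✓; |JQ| = 18.20 ✓; ∠JQE = 140.2° ✓; |QE| = 9.600 ✓; ∠QEB = 109.7° ✓; |EB| = 28.00 ✓; ∠(EB, BZ) = 90.00° ✓; |BZ| = 15.80 ✓; ∠BZG = 93.00° ✓; |ZG| = 35.90 ✗.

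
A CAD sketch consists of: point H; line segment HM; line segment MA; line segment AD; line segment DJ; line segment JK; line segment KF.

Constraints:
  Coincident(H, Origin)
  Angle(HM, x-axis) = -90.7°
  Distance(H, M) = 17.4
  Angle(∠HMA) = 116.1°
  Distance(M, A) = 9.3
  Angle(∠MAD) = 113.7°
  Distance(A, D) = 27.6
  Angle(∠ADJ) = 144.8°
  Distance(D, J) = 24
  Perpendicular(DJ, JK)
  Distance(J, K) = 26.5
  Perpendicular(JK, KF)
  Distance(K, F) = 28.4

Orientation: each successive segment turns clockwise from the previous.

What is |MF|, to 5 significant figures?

16.366

H is at the origin; HM runs at -90.7° with length 17.4, so M = (-0.21258, -17.399). ∠HMA = 116.1° gives MA at -154.60° from the x-axis; with |MA| = 9.3, A = (-8.6136, -21.388). ∠MAD = 113.7° gives AD at 139.10° from the x-axis; with |AD| = 27.6, D = (-29.475, -3.3170). ∠ADJ = 144.8° gives DJ at 103.90° from the x-axis; with |DJ| = 24.0, J = (-35.241, 19.980). DJ is perpendicular to JK, so JK runs at 13.900°; with |JK| = 26.5, K = (-9.5166, 26.346). JK ⟂ KF, so KF runs at -76.100°; with |KF| = 28.4, F = (-2.6942, -1.2221). Then |MF| = |F − M| = 16.366.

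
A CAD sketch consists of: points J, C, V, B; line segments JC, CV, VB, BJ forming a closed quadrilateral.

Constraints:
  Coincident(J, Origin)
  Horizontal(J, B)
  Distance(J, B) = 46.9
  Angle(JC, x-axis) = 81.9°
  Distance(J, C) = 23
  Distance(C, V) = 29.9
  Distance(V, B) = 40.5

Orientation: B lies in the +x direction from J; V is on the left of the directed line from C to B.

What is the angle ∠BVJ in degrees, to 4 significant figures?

64.13°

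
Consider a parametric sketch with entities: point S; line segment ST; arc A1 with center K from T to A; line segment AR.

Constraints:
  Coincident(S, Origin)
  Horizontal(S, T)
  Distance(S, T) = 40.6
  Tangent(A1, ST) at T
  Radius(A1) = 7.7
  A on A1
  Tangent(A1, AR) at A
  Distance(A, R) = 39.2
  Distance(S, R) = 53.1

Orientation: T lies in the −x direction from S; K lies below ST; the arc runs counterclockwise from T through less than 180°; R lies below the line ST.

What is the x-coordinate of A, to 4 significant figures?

-47.25

Checks: ∠(KT, TS) = 90.00° ✓; |KT| = 7.700 ✓; |KA| = 7.700 ✓; ∠(KA, AR) = 90.00° ✓; |AR| = 39.20 ✓; |SR| = 53.10 ✓.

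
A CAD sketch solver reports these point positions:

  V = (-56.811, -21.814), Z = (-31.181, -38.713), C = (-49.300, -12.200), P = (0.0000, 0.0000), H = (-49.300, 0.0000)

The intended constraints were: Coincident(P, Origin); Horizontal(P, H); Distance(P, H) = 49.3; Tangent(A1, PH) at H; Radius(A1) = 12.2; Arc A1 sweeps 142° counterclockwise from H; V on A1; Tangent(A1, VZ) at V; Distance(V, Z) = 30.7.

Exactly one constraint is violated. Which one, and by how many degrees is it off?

Tangent(A1, VZ) at V — off by 4.60°.

P = (0.00, 0.00) ✓; P.y = 0.00, H.y = 0.00 ✓; |PH| = 49.30 ✓; ∠(CH, HP) = 90.00° ✓; |CH| = 12.20 ✓; bearing(C→V) − bearing(C→H) = 142.0° ✓; |CV| = 12.20 ✓; ∠(CV, VZ) = 85.40° ✗; |VZ| = 30.70 ✓.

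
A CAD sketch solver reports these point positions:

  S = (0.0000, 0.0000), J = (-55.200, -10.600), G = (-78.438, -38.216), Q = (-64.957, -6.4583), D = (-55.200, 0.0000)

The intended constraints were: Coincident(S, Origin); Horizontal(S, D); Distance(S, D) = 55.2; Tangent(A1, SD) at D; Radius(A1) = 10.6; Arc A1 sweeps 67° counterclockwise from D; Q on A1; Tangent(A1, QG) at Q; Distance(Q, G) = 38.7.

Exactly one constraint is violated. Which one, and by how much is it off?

Distance(Q, G) = 38.7 — off by 4.20.

S = (0.00, 0.00) ✓; S.y = 0.00, D.y = 0.00 ✓; |SD| = 55.20 ✓; ∠(JD, DS) = 90.00° ✓; |JD| = 10.60 ✓; bearing(J→Q) − bearing(J→D) = 67.00° ✓; |JQ| = 10.60 ✓; ∠(JQ, QG) = 90.00° ✓; |QG| = 34.50 ✗.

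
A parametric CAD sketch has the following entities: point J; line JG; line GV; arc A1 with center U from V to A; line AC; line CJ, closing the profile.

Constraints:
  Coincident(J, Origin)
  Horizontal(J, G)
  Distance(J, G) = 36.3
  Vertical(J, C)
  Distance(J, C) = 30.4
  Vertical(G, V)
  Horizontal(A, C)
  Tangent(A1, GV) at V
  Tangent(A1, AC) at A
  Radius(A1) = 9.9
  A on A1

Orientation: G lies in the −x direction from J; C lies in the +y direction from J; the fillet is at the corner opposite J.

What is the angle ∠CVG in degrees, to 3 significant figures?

105°

The virtual corner opposite J is at (-36.3, 30.4). Tangency of A1 to GV means the radius UV is perpendicular to GV and tangency of A1 to AC means the radius UA is perpendicular to AC, with radius 9.9, so the center U sits 9.9 in from both sides at U = (-26.4, 20.5). That places the tangent points at V = (-36.3, 20.5) on GV and A = (-26.4, 30.4) on AC. Then cos ∠CVG = VC·VG / (|VC||VG|), giving 105°.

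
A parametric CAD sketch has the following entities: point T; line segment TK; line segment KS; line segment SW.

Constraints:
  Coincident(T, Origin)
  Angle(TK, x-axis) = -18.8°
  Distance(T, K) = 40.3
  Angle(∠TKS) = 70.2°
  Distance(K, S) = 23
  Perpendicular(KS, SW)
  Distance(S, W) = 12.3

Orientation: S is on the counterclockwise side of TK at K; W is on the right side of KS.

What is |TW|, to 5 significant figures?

51.080

T is at the origin; TK runs at -18.8° with length 40.3, so K = 40.3·(cos -18.8°, sin -18.8°) = (38.150, -12.987). ∠TKS = 70.2°, so KS runs at -18.8° + (180° − 70.2°) = 91.000° from the x-axis; with |KS| = 23.0, S = K + 23.0·(cos 91.000°, sin 91.000°) = (37.749, 10.009). KS is perpendicular to SW; with |SW| = 12.3 on the right of KS, W = S + 12.3·(0.99985, 0.017452) = (50.047, 10.224). Then |TW| = |W − T| = 51.080.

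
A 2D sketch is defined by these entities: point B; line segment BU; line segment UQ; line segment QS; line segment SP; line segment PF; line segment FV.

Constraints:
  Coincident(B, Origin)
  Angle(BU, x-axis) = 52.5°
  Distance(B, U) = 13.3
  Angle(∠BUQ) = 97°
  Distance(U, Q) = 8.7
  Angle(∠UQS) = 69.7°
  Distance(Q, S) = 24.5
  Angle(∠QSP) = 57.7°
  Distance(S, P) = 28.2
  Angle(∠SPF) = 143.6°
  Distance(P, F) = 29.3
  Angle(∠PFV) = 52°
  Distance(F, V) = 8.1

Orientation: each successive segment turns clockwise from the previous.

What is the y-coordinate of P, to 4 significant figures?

18.65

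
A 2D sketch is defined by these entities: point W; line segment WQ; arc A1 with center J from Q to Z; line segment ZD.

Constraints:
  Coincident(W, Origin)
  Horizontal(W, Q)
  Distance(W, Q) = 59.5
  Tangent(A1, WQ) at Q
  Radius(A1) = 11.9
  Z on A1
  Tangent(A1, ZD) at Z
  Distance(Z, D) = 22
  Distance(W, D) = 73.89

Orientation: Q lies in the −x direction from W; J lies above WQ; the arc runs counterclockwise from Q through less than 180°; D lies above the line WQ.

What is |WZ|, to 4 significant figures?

53.94

W is at the origin; W and Q share the same y with |WQ| = 59.5 and Q on the −x side, so Q = (-59.50, 0.000). Since A1 is tangent to WQ there, JQ ⟂ WQ, so J = Q + (0, 11.9) = (-59.50, 11.90). Since JZ ⟂ ZD (tangency), |JD| = √(11.9² + 22.0²) = 25.01 regardless of where Z sits on A1. So D lies on both circle(W, 73.89) and circle(J, 25.01); the above-WQ intersection is D = (-64.27, 36.45). Z is the foot of the tangent from D: Z = (-50.31, 19.45).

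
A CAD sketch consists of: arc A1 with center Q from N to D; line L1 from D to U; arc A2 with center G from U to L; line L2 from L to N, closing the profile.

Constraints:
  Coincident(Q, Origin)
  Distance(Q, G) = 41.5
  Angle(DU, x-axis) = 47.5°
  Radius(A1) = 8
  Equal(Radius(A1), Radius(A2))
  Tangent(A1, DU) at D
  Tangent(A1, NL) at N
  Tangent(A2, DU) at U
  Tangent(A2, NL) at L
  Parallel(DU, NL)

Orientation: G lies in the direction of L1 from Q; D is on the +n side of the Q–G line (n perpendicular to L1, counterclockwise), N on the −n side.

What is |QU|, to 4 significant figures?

42.26

The slot axis is L1's direction at 47.5°, so u = (cos 47.5°, sin 47.5°) = (0.6756, 0.7373) and n = (−sin 47.5°, cos 47.5°) = (-0.7373, 0.6756). Q is at the origin and G lies 41.5 along u from Q, so G = 41.5·u = (28.04, 30.60). Tangency of A1 to both parallel lines with radius 8.0 puts D and N at Q ± 8.0·n: D = (-5.898, 5.405), N = (5.898, -5.405). Equal radii place U and L the same way about G: U = G + 8.0·n = (22.14, 36.00), L = G − 8.0·n = (33.94, 25.19). Then |QU| = |U − Q| = 42.26.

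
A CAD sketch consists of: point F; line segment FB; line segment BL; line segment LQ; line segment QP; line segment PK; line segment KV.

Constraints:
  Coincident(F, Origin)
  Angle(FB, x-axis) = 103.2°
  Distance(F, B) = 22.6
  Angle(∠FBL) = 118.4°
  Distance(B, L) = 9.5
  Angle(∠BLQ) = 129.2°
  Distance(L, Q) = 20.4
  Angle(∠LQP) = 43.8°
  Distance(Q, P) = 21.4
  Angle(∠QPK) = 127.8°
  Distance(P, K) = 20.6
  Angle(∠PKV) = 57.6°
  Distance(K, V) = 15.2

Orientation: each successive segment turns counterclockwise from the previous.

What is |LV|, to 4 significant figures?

5.501

F is at the origin; FB runs at 103.2° with length 22.6, so B = (-5.161, 22.00). ∠FBL = 118.4° gives BL at 164.8° from the x-axis; with |BL| = 9.5, L = (-14.33, 24.49). ∠BLQ = 129.2° gives LQ at -144.4° from the x-axis; with |LQ| = 20.4, Q = (-30.92, 12.62). ∠LQP = 43.8° gives QP at -8.200° from the x-axis; with |QP| = 21.4, P = (-9.734, 9.566). ∠QPK = 127.8° gives PK at 44.00° from the x-axis; with |PK| = 20.6, K = (5.084, 23.88). ∠PKV = 57.6° gives KV at 166.4° from the x-axis; with |KV| = 15.2, V = (-9.690, 27.45). Then |LV| = |V − L| = 5.501.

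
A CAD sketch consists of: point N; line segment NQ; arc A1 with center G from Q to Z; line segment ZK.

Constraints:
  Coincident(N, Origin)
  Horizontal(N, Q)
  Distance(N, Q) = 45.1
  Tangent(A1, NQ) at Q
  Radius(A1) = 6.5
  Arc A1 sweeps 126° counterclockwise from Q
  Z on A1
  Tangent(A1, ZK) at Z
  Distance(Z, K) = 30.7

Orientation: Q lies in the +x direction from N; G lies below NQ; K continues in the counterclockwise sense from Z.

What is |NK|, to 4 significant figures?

67.73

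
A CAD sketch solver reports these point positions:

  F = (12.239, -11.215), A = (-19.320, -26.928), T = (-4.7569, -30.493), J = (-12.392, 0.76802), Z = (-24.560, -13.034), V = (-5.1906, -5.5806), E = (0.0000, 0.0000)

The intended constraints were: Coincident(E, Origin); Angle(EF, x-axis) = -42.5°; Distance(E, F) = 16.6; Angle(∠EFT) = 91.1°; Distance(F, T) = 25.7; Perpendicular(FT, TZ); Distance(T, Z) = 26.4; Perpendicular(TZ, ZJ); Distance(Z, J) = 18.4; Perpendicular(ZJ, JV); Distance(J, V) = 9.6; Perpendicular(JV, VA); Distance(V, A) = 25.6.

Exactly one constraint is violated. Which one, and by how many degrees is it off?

Perpendicular(JV, VA) — off by 7.90°.

E = (0.00, 0.00) ✓; EF at -42.50° ✓; |EF| = 16.60 ✓; ∠EFT = 91.10° ✓; |FT| = 25.70 ✓; ∠(FT, TZ) = 90.00° ✓; |TZ| = 26.40 ✓; ∠(TZ, ZJ) = 90.00° ✓; |ZJ| = 18.40 ✓; ∠(ZJ, JV) = 90.00° ✓; |JV| = 9.600 ✓; ∠(JV, VA) = 82.10° ✗; |VA| = 25.60 ✓.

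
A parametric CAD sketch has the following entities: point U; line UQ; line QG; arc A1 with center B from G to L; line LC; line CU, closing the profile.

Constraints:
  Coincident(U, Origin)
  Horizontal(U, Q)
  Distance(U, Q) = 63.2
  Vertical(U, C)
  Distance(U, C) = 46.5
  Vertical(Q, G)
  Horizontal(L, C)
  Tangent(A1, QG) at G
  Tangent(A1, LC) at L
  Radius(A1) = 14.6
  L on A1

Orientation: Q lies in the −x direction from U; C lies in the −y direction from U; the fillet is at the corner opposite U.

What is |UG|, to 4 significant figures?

70.79

U is at the origin; UQ is horizontal with |UQ| = 63.2 and Q on the −x side, so Q = (-63.20, 0.000). UC is vertical with |UC| = 46.5 and C on the −y side, so C = (0.000, -46.50). The virtual corner opposite U is at (-63.20, -46.50). A1 meets QG tangentially, so BG is at right angles to QG and since A1 is tangent to LC there, BL ⟂ LC, with radius 14.6, so the center B sits 14.6 in from both sides at B = (-48.60, -31.90). That places the tangent points at G = (-63.20, -31.90) on QG and L = (-48.60, -46.50) on LC. Then |UG| = |G − U| = 70.79.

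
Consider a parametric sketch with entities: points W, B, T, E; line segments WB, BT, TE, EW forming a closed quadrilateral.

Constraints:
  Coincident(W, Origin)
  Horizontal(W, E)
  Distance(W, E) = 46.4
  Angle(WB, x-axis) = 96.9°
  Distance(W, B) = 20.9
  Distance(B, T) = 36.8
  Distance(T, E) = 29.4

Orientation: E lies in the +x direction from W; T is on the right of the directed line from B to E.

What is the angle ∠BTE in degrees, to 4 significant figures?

106.2°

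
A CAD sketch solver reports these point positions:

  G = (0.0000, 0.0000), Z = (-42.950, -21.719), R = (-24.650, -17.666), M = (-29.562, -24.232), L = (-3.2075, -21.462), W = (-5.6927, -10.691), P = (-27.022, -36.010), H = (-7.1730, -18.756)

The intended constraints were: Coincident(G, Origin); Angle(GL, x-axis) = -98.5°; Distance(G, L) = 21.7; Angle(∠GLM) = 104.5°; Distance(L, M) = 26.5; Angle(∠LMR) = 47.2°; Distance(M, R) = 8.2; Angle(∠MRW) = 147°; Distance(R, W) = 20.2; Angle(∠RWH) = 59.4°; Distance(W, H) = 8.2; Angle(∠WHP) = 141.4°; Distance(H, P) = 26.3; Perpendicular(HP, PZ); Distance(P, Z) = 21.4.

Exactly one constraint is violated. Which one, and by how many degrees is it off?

Perpendicular(HP, PZ) — off by 7.10°.

G = (0.00, 0.00) ✓; GL at -98.50° ✓; |GL| = 21.70 ✓; ∠GLM = 104.5° ✓; |LM| = 26.50 ✓; ∠LMR = 47.20° ✓; |MR| = 8.200 ✓; ∠MRW = 147.0° ✓; |RW| = 20.20 ✓; ∠RWH = 59.40° ✓; |WH| = 8.200 ✓; ∠WHP = 141.4° ✓; |HP| = 26.30 ✓; ∠(HP, PZ) = 82.90° ✗; |PZ| = 21.40 ✓.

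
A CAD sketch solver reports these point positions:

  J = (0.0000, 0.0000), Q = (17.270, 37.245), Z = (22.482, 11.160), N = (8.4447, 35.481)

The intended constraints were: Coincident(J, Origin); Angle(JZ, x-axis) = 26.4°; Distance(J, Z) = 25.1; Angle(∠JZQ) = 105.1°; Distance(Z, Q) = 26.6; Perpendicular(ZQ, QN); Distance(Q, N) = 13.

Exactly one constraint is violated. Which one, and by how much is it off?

Distance(Q, N) = 13 — off by 4.00.

J = (0.00, 0.00) ✓; JZ at 26.40° ✓; |JZ| = 25.10 ✓; ∠JZQ = 105.1° ✓; |ZQ| = 26.60 ✓; ∠(ZQ, QN) = 90.00° ✓; |QN| = 9.000 ✗.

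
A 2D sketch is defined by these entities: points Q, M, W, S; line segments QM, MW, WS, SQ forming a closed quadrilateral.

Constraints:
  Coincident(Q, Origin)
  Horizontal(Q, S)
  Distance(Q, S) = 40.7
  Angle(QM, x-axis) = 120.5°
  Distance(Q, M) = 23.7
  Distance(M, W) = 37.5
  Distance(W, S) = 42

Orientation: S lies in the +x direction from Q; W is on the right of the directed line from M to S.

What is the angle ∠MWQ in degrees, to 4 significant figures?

15.68°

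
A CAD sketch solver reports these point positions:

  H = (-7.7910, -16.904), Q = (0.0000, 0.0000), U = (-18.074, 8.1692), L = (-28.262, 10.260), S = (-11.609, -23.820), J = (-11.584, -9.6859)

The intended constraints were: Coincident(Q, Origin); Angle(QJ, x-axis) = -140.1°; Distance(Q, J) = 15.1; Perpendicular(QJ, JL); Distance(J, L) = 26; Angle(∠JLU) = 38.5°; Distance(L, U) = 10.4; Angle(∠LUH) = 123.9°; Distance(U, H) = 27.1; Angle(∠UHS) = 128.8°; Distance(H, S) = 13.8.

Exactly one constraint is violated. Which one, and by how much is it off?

Distance(H, S) = 13.8 — off by 5.90.

Q = (0.00, 0.00) ✓; QJ at -140.1° ✓; |QJ| = 15.10 ✓; ∠(QJ, JL) = 90.00° ✓; |JL| = 26.00 ✓; ∠JLU = 38.50° ✓; |LU| = 10.40 ✓; ∠LUH = 123.9° ✓; |UH| = 27.10 ✓; ∠UHS = 128.8° ✓; |HS| = 7.900 ✗.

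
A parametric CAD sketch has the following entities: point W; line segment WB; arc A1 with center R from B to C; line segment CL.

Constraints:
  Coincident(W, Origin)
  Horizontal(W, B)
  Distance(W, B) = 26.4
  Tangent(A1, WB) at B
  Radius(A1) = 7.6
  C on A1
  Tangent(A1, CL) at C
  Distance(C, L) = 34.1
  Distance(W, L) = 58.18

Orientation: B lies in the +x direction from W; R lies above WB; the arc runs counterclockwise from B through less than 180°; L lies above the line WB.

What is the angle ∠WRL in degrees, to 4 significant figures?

137.3°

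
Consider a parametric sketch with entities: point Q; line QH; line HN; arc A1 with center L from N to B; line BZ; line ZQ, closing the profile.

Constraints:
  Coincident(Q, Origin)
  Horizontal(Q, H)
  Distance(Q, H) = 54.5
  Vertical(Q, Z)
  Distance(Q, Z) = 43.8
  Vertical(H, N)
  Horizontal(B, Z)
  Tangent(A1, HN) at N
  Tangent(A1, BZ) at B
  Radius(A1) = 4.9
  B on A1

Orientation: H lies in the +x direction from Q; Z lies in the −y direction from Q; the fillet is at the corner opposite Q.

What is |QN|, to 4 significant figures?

66.96

Q is at the origin; QH is horizontal with |QH| = 54.5 and H on the +x side, so H = (54.50, 0.000). QZ is vertical with |QZ| = 43.8 and Z on the −y side, so Z = (0.000, -43.80). The virtual corner opposite Q is at (54.50, -43.80). Since A1 is tangent to HN there, LN ⟂ HN and since A1 is tangent to BZ there, LB ⟂ BZ, with radius 4.9, so the center L sits 4.9 in from both sides at L = (49.60, -38.90). That places the tangent points at N = (54.50, -38.90) on HN and B = (49.60, -43.80) on BZ. Then |QN| = |N − Q| = 66.96.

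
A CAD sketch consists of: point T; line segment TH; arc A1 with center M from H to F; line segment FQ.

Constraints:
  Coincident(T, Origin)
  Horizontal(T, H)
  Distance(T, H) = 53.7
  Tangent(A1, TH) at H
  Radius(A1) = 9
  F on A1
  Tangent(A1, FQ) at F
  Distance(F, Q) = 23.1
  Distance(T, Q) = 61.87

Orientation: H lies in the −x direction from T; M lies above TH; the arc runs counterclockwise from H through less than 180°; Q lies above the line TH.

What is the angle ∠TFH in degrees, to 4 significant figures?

112.0°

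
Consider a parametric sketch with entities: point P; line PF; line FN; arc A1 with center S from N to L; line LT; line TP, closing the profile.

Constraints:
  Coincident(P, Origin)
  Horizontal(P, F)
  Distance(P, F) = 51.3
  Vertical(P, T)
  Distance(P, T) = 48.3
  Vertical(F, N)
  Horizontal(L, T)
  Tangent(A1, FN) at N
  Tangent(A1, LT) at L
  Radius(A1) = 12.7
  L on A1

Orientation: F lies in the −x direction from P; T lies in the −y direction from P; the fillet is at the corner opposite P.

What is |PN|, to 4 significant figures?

62.44

P is at the origin; PF is horizontal with |PF| = 51.3 and F on the −x side, so F = (-51.30, 0.000). PT is vertical with |PT| = 48.3 and T on the −y side, so T = (0.000, -48.30). The virtual corner opposite P is at (-51.30, -48.30). Tangency of A1 to FN means the radius SN is perpendicular to FN and A1 meets LT tangentially, so SL is at right angles to LT, with radius 12.7, so the center S sits 12.7 in from both sides at S = (-38.60, -35.60). That places the tangent points at N = (-51.30, -35.60) on FN and L = (-38.60, -48.30) on LT. Then |PN| = |N − P| = 62.44.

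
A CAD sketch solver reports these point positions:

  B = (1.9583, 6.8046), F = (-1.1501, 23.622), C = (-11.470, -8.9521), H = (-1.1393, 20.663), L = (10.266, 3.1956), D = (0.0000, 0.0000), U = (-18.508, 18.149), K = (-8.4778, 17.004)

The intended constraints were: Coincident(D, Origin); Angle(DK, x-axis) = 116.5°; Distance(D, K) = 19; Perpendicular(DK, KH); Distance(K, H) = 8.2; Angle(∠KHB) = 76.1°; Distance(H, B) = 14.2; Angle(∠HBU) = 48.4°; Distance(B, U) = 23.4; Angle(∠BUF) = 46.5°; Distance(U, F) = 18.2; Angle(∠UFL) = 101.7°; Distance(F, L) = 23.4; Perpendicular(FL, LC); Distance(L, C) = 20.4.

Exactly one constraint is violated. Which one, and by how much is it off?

Distance(L, C) = 20.4 — off by 4.50.

D = (0.00, 0.00) ✓; DK at 116.5° ✓; |DK| = 19.00 ✓; ∠(DK, KH) = 90.00° ✓; |KH| = 8.200 ✓; ∠KHB = 76.10° ✓; |HB| = 14.20 ✓; ∠HBU = 48.40° ✓; |BU| = 23.40 ✓; ∠BUF = 46.50° ✓; |UF| = 18.20 ✓; ∠UFL = 101.7° ✓; |FL| = 23.40 ✓; ∠(FL, LC) = 90.00° ✓; |LC| = 24.90 ✗.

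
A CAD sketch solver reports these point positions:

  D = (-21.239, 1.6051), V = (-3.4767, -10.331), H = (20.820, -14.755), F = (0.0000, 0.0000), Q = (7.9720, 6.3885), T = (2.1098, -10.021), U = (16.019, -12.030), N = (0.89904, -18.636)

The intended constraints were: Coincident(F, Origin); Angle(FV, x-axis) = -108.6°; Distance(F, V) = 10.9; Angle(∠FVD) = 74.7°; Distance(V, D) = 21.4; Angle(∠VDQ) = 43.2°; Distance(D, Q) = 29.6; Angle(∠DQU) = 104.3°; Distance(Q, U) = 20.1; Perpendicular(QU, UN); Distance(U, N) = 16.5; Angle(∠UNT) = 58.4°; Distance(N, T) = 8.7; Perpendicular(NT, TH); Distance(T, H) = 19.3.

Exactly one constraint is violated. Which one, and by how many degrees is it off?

Perpendicular(NT, TH) — off by 6.20°.

F = (0.00, 0.00) ✓; FV at -108.6° ✓; |FV| = 10.90 ✓; ∠FVD = 74.70° ✓; |VD| = 21.40 ✓; ∠VDQ = 43.20° ✓; |DQ| = 29.60 ✓; ∠DQU = 104.3° ✓; |QU| = 20.10 ✓; ∠(QU, UN) = 90.00° ✓; |UN| = 16.50 ✓; ∠UNT = 58.40° ✓; |NT| = 8.700 ✓; ∠(NT, TH) = 96.20° ✗; |TH| = 19.30 ✓.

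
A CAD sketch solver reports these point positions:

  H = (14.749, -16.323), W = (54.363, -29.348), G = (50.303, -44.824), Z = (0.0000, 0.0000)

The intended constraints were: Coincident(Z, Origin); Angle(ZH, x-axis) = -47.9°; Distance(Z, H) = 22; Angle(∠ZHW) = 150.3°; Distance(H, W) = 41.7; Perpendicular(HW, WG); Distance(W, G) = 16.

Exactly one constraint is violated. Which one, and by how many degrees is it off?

Perpendicular(HW, WG) — off by 3.50°.

Z = (0.00, 0.00) ✓; ZH at -47.90° ✓; |ZH| = 22.00 ✓; ∠ZHW = 150.3° ✓; |HW| = 41.70 ✓; ∠(HW, WG) = 86.50° ✗; |WG| = 16.00 ✓.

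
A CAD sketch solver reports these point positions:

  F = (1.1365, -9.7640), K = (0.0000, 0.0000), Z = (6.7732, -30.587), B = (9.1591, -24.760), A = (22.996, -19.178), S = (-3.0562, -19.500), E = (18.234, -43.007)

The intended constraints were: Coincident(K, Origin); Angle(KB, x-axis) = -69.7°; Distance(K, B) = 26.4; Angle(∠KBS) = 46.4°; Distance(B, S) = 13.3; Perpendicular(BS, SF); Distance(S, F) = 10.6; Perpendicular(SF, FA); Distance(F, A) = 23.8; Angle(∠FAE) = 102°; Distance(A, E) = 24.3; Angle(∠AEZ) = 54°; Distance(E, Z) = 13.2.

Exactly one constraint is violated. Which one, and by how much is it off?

Distance(E, Z) = 13.2 — off by 3.70.

K = (0.00, 0.00) ✓; KB at -69.70° ✓; |KB| = 26.40 ✓; ∠KBS = 46.40° ✓; |BS| = 13.30 ✓; ∠(BS, SF) = 90.00° ✓; |SF| = 10.60 ✓; ∠(SF, FA) = 90.00° ✓; |FA| = 23.80 ✓; ∠FAE = 102.0° ✓; |AE| = 24.30 ✓; ∠AEZ = 54.00° ✓; |EZ| = 16.90 ✗.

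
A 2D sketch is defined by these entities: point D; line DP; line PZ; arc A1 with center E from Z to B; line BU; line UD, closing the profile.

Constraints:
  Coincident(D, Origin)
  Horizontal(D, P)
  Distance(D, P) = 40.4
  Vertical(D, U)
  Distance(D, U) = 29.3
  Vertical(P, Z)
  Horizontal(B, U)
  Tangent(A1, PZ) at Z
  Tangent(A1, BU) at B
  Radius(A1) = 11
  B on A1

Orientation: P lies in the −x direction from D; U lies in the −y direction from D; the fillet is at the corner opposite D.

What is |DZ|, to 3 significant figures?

44.4

D is at the origin; DP is horizontal with |DP| = 40.4 and P on the −x side, so P = (-40.4, 0.00). DU is vertical with |DU| = 29.3 and U on the −y side, so U = (0.00, -29.3). The virtual corner opposite D is at (-40.4, -29.3). Since A1 is tangent to PZ there, EZ ⟂ PZ and the tangent condition forces EB to be normal to BU, with radius 11.0, so the center E sits 11.0 in from both sides at E = (-29.4, -18.3). That places the tangent points at Z = (-40.4, -18.3) on PZ and B = (-29.4, -29.3) on BU. Then |DZ| = |Z − D| = 44.4.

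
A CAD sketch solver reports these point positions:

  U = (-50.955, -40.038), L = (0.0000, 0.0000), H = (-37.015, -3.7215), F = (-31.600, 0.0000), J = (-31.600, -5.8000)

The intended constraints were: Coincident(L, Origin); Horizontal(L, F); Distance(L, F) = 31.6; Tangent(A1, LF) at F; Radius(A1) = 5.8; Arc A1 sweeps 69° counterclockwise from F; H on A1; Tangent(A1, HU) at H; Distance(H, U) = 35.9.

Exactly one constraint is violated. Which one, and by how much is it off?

Distance(H, U) = 35.9 — off by 3.00.

L = (0.00, 0.00) ✓; L.y = 0.00, F.y = 0.00 ✓; |LF| = 31.60 ✓; ∠(JF, FL) = 90.00° ✓; |JF| = 5.800 ✓; bearing(J→H) − bearing(J→F) = 69.00° ✓; |JH| = 5.800 ✓; ∠(JH, HU) = 90.00° ✓; |HU| = 38.90 ✗.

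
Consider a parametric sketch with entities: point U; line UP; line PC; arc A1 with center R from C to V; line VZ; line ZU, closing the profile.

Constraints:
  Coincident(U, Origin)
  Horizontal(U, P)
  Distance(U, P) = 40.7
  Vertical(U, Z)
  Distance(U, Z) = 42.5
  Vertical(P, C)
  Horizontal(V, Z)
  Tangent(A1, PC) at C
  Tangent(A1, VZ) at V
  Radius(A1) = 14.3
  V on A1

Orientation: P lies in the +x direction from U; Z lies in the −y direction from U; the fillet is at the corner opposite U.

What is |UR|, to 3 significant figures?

38.6

UZ is vertical with |UZ| = 42.5 and Z on the −y side, so Z = (0.00, -42.5). The virtual corner opposite U is at (40.7, -42.5). The tangent condition forces RC to be normal to PC and A1 meets VZ tangentially, so RV is at right angles to VZ, with radius 14.3, so the center R sits 14.3 in from both sides at R = (26.4, -28.2). Then |UR| = |R − U| = 38.6.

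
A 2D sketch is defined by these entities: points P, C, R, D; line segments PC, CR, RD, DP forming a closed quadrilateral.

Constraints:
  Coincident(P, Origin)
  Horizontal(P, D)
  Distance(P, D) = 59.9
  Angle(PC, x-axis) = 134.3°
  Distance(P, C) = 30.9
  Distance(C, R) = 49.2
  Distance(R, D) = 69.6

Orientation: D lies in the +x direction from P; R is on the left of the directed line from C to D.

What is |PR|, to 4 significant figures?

56.25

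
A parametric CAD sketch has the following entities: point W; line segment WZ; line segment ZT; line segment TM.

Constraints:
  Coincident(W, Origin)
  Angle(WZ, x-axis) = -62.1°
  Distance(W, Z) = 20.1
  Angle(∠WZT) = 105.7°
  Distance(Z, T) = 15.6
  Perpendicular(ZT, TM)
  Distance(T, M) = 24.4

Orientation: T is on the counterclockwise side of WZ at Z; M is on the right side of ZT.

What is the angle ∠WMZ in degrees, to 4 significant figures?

6.910°

W is at the origin; WZ runs at -62.1° with length 20.1, so Z = 20.1·(cos -62.1°, sin -62.1°) = (9.405, -17.76). ∠WZT = 105.7°, so ZT runs at -62.1° + (180° − 105.7°) = 12.20° from the x-axis; with |ZT| = 15.6, T = Z + 15.6·(cos 12.20°, sin 12.20°) = (24.65, -14.47). ZT ⟂ TM; with |TM| = 24.4 on the right of ZT, M = T + 24.4·(0.2113, -0.9774) = (29.81, -38.32). Then cos ∠WMZ = MW·MZ / (|MW||MZ|), giving 6.910°.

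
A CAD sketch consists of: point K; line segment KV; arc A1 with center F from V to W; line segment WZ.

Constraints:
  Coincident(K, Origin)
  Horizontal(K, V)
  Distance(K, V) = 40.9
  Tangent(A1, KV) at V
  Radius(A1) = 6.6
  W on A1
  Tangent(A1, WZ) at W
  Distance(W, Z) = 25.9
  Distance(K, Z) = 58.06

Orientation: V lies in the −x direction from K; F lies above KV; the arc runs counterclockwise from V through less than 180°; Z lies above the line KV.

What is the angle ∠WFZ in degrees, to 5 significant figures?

75.704°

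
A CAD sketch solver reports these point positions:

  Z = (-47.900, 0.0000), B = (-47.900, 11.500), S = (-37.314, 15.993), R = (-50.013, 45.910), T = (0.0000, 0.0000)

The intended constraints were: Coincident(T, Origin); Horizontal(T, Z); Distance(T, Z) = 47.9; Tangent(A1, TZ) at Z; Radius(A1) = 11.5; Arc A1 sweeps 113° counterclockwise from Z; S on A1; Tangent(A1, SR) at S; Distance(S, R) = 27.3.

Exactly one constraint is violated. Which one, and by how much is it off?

Distance(S, R) = 27.3 — off by 5.20.

T = (0.00, 0.00) ✓; T.y = 0.00, Z.y = 0.00 ✓; |TZ| = 47.90 ✓; ∠(BZ, ZT) = 90.00° ✓; |BZ| = 11.50 ✓; bearing(B→S) − bearing(B→Z) = 113.0° ✓; |BS| = 11.50 ✓; ∠(BS, SR) = 90.00° ✓; |SR| = 32.50 ✗.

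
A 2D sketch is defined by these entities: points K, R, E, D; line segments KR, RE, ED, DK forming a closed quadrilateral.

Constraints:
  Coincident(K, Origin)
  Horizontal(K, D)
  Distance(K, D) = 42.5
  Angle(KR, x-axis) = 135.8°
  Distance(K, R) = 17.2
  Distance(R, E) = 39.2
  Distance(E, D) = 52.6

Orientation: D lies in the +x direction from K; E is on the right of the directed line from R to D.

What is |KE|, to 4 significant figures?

26.31

K is at the origin; K and D share the same y with |KD| = 42.5 and D in +x, so D = (42.5, 0). KR runs at 135.8° with |KR| = 17.2, so R = (-12.33, 11.99). E is determined by |RE| = 39.2 and |ED| = 52.6 together: it lies at the intersection of circle(R, 39.2) and circle(D, 52.6). With |RD| = 56.13, the foot of the radical line on RD is 17.10 from R and the perpendicular offset is √(39.2² − 17.10²) = 35.27. Taking the right-of-RD solution: E = (-3.156, -26.12).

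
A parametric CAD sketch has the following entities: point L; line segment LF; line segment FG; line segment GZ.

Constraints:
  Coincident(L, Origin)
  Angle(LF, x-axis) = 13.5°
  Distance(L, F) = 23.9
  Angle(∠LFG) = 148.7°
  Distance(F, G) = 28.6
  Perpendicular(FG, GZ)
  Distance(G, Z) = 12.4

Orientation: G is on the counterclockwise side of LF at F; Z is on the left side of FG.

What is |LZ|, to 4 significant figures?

49.02

∠LFG = 148.7°, so FG runs at 13.5° + (180° − 148.7°) = 44.80° from the x-axis; with |FG| = 28.6, G = F + 28.6·(cos 44.80°, sin 44.80°) = (43.53, 25.73). FG ⟂ GZ; with |GZ| = 12.4 on the left of FG, Z = G + 12.4·(-0.7046, 0.7096) = (34.80, 34.53). Then |LZ| = |Z − L| = 49.02.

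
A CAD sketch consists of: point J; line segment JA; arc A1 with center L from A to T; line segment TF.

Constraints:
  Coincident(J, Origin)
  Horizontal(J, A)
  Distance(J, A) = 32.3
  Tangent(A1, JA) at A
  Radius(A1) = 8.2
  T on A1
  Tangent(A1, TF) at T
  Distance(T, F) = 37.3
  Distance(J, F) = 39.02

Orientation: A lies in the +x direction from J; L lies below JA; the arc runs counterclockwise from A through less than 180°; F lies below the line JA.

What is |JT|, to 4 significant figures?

25.36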